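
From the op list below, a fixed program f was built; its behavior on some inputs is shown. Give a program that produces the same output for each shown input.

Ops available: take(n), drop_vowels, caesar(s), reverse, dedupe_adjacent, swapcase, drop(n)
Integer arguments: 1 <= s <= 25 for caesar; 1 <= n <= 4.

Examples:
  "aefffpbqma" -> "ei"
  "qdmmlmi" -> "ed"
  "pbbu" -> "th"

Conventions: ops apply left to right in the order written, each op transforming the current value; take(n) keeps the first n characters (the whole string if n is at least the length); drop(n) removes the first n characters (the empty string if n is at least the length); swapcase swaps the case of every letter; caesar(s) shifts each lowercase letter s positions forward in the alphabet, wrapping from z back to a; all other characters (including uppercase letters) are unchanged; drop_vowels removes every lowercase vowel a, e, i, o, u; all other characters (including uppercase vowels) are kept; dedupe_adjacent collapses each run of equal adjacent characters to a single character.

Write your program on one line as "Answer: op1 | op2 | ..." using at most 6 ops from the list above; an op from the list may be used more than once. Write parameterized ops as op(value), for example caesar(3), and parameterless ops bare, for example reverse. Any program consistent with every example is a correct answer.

drop_vowels | dedupe_adjacent | caesar(18) | reverse | take(4) | take(2)

Check, running the answer program on each example:
  "aefffpbqma" -> "fffpbqm" -> "fpbqm" -> "xhtie" -> "eithx" -> "eith" -> "ei"
  "qdmmlmi" -> "qdmmlm" -> "qdmlm" -> "ivede" -> "edevi" -> "edev" -> "ed"
  "pbbu" -> "pbb" -> "pb" -> "ht" -> "th" -> "th" -> "th"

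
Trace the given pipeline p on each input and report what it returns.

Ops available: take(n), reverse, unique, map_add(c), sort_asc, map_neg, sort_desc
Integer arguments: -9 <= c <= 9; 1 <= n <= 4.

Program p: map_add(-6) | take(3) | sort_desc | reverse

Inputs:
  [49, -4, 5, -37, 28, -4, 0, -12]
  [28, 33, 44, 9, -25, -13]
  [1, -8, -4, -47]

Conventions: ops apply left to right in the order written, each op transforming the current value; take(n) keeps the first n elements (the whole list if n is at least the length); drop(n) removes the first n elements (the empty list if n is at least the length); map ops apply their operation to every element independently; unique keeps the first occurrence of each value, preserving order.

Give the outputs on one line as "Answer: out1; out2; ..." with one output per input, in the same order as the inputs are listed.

[-10, -1, 43]; [22, 27, 38]; [-14, -10, -5]

Execution, op by op:
  [49, -4, 5, -37, 28, -4, 0, -12] -> [43, -10, -1, -43, 22, -10, -6, -18] -> [43, -10, -1] -> [43, -1, -10] -> [-10, -1, 43]
  [28, 33, 44, 9, -25, -13] -> [22, 27, 38, 3, -31, -19] -> [22, 27, 38] -> [38, 27, 22] -> [22, 27, 38]
  [1, -8, -4, -47] -> [-5, -14, -10, -53] -> [-5, -14, -10] -> [-5, -10, -14] -> [-14, -10, -5]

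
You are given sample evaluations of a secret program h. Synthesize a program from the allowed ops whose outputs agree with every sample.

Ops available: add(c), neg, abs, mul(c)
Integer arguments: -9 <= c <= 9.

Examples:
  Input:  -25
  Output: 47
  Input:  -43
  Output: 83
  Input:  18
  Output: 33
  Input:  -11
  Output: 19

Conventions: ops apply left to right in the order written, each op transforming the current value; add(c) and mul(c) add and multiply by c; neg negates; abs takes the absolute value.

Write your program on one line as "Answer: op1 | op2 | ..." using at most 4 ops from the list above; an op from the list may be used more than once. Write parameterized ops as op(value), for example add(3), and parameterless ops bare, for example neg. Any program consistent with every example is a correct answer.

mul(2) | abs | add(-3)

Check, running the answer program on each example:
  -25 -> -50 -> 50 -> 47
  -43 -> -86 -> 86 -> 83
  18 -> 36 -> 36 -> 33
  -11 -> -22 -> 22 -> 19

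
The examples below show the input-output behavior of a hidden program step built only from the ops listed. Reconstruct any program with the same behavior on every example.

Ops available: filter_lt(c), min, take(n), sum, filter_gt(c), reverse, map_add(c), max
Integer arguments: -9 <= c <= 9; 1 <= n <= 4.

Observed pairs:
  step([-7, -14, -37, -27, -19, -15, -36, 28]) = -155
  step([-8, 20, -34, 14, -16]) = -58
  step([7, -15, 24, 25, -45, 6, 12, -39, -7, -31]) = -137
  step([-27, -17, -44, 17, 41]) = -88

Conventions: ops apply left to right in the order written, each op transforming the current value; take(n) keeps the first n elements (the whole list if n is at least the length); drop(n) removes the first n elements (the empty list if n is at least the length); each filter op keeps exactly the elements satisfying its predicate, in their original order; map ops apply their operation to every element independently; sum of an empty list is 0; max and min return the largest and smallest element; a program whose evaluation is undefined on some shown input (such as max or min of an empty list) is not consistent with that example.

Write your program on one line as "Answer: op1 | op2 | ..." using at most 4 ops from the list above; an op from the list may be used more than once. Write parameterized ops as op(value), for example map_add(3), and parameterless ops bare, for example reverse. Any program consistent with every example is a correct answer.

reverse | filter_lt(5) | sum

Check, running the answer program on each example:
  [-7, -14, -37, -27, -19, -15, -36, 28] -> [28, -36, -15, -19, -27, -37, -14, -7] -> [-36, -15, -19, -27, -37, -14, -7] -> -155
  [-8, 20, -34, 14, -16] -> [-16, 14, -34, 20, -8] -> [-16, -34, -8] -> -58
  [7, -15, 24, 25, -45, 6, 12, -39, -7, -31] -> [-31, -7, -39, 12, 6, -45, 25, 24, -15, 7] -> [-31, -7, -39, -45, -15] -> -137
  [-27, -17, -44, 17, 41] -> [41, 17, -44, -17, -27] -> [-44, -17, -27] -> -88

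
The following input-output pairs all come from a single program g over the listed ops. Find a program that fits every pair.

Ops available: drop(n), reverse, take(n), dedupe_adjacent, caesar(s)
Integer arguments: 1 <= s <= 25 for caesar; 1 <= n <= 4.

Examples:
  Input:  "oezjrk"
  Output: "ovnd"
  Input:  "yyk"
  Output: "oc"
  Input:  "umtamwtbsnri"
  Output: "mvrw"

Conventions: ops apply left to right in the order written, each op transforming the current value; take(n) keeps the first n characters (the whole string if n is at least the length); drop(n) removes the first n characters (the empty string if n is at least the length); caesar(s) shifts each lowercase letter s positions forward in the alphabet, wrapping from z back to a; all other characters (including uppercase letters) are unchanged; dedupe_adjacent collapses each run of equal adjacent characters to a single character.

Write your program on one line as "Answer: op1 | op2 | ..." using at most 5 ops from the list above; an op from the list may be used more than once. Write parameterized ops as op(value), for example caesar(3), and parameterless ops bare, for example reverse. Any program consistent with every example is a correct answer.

reverse | take(4) | caesar(11) | dedupe_adjacent | caesar(19)

Check, running the answer program on each example:
  "oezjrk" -> "krjzeo" -> "krjz" -> "vcuk" -> "vcuk" -> "ovnd"
  "yyk" -> "kyy" -> "kyy" -> "vjj" -> "vj" -> "oc"
  "umtamwtbsnri" -> "irnsbtwmatmu" -> "irns" -> "tcyd" -> "tcyd" -> "mvrw"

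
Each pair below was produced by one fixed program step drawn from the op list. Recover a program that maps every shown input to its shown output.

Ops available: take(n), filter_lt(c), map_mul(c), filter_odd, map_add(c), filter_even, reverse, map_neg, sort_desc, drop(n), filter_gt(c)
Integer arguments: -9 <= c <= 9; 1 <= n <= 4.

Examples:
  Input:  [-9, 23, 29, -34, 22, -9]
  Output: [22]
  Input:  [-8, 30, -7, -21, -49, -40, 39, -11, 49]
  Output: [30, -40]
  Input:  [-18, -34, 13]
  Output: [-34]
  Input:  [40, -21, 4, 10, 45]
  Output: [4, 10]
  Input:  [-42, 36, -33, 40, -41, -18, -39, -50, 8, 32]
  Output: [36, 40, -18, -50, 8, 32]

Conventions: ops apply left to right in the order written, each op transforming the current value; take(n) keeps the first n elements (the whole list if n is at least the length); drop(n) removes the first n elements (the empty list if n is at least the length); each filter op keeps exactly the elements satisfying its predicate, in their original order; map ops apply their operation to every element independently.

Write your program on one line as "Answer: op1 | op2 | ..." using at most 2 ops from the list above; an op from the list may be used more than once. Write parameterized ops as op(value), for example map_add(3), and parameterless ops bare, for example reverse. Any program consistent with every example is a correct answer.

filter_even | drop(1)

Check, running the answer program on each example:
  [-9, 23, 29, -34, 22, -9] -> [-34, 22] -> [22]
  [-8, 30, -7, -21, -49, -40, 39, -11, 49] -> [-8, 30, -40] -> [30, -40]
  [-18, -34, 13] -> [-18, -34] -> [-34]
  [40, -21, 4, 10, 45] -> [40, 4, 10] -> [4, 10]
  [-42, 36, -33, 40, -41, -18, -39, -50, 8, 32] -> [-42, 36, 40, -18, -50, 8, 32] -> [36, 40, -18, -50, 8, 32]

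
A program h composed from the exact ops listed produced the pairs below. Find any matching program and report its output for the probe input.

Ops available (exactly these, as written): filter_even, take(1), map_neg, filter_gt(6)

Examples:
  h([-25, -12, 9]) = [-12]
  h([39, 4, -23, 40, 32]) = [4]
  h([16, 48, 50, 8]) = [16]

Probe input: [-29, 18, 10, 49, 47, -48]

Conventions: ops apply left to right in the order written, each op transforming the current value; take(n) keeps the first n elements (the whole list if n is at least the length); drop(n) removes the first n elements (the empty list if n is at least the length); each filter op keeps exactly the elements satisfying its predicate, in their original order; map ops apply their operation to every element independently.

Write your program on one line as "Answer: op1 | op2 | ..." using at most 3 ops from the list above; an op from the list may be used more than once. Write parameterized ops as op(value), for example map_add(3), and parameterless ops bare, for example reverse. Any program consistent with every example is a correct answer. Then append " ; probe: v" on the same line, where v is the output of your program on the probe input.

filter_even | take(1) ; probe: [18]

Check, running the answer program on each example:
  [-25, -12, 9] -> [-12] -> [-12]
  [39, 4, -23, 40, 32] -> [4, 40, 32] -> [4]
  [16, 48, 50, 8] -> [16, 48, 50, 8] -> [16]
  probe: [-29, 18, 10, 49, 47, -48] -> [18, 10, -48] -> [18]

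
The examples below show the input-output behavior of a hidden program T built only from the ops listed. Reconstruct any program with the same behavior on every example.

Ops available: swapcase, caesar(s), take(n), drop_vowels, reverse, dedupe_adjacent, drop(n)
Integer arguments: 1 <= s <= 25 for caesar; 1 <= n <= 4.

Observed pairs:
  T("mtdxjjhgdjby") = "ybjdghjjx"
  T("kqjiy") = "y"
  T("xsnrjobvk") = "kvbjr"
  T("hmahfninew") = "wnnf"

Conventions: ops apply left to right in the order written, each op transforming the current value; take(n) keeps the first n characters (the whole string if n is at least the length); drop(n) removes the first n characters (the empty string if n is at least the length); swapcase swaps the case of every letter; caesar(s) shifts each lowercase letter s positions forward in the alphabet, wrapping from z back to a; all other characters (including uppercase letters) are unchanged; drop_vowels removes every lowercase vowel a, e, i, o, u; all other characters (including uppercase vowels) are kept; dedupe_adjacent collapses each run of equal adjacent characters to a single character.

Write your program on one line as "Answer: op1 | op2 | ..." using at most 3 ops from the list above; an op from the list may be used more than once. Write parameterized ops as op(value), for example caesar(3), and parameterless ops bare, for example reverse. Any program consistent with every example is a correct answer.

drop_vowels | drop(3) | reverse

Check, running the answer program on each example:
  "mtdxjjhgdjby" -> "mtdxjjhgdjby" -> "xjjhgdjby" -> "ybjdghjjx"
  "kqjiy" -> "kqjy" -> "y" -> "y"
  "xsnrjobvk" -> "xsnrjbvk" -> "rjbvk" -> "kvbjr"
  "hmahfninew" -> "hmhfnnw" -> "fnnw" -> "wnnf"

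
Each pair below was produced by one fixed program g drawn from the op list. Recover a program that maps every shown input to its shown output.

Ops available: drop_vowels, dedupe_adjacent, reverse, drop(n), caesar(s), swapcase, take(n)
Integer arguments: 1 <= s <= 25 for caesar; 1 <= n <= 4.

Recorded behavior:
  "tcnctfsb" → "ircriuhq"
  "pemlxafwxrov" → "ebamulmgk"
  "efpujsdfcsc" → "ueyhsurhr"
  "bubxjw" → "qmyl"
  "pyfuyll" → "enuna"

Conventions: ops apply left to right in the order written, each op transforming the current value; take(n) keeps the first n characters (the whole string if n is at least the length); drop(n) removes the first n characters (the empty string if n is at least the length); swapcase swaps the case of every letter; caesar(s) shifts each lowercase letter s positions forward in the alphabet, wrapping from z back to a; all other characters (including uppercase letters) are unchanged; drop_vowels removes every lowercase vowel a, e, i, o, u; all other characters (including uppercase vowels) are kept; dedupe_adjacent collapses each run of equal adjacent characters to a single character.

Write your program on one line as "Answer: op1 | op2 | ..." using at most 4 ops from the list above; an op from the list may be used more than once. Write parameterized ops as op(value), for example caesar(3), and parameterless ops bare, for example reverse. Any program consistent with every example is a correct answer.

drop_vowels | dedupe_adjacent | caesar(15)

Check, running the answer program on each example:
  "tcnctfsb" -> "tcnctfsb" -> "tcnctfsb" -> "ircriuhq"
  "pemlxafwxrov" -> "pmlxfwxrv" -> "pmlxfwxrv" -> "ebamulmgk"
  "efpujsdfcsc" -> "fpjsdfcsc" -> "fpjsdfcsc" -> "ueyhsurhr"
  "bubxjw" -> "bbxjw" -> "bxjw" -> "qmyl"
  "pyfuyll" -> "pyfyll" -> "pyfyl" -> "enuna"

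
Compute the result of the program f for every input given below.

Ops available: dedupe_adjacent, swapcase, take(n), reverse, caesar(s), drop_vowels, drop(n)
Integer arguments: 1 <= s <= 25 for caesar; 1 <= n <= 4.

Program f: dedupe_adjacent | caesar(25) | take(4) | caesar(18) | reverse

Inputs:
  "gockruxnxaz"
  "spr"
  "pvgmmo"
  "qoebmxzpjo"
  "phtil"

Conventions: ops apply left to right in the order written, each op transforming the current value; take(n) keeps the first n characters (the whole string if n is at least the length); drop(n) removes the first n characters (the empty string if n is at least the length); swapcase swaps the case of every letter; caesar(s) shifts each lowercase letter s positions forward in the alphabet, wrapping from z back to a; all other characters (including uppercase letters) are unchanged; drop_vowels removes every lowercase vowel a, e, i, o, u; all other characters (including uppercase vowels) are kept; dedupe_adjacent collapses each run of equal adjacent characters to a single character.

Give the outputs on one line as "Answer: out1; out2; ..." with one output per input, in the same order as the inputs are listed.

"btfx"; "igj"; "dxmg"; "svfh"; "zkyg"

Execution, op by op:
  "gockruxnxaz" -> "gockruxnxaz" -> "fnbjqtwmwzy" -> "fnbj" -> "xftb" -> "btfx"
  "spr" -> "spr" -> "roq" -> "roq" -> "jgi" -> "igj"
  "pvgmmo" -> "pvgmo" -> "oufln" -> "oufl" -> "gmxd" -> "dxmg"
  "qoebmxzpjo" -> "qoebmxzpjo" -> "pndalwyoin" -> "pnda" -> "hfvs" -> "svfh"
  "phtil" -> "phtil" -> "ogshk" -> "ogsh" -> "gykz" -> "zkyg"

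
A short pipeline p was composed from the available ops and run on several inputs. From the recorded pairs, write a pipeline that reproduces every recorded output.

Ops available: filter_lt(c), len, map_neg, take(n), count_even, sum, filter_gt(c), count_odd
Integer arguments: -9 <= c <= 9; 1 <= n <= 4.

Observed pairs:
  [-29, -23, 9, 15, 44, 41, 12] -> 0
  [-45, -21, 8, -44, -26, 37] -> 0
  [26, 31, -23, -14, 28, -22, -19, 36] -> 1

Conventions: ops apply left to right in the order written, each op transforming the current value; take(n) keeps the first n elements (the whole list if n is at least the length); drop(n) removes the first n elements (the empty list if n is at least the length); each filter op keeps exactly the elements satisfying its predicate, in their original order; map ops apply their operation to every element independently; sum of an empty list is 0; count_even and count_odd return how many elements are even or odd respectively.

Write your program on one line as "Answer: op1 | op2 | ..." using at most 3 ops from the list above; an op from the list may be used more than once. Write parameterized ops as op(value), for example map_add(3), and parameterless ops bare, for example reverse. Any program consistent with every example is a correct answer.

take(2) | count_even

Check, running the answer program on each example:
  [-29, -23, 9, 15, 44, 41, 12] -> [-29, -23] -> 0
  [-45, -21, 8, -44, -26, 37] -> [-45, -21] -> 0
  [26, 31, -23, -14, 28, -22, -19, 36] -> [26, 31] -> 1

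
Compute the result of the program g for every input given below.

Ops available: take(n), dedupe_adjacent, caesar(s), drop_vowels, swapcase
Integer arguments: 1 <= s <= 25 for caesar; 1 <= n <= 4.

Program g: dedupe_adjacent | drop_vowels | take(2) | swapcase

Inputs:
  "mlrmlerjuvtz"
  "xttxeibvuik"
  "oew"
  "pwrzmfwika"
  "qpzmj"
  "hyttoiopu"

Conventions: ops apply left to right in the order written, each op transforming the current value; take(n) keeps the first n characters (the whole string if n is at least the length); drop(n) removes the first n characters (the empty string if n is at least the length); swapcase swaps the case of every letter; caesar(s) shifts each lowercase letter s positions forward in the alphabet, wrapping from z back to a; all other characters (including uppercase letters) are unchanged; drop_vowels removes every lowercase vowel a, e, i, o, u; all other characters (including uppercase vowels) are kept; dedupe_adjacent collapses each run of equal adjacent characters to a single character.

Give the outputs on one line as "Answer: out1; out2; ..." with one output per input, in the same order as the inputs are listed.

Execution, op by op:
  "mlrmlerjuvtz" -> "mlrmlerjuvtz" -> "mlrmlrjvtz" -> "ml" -> "ML"
  "xttxeibvuik" -> "xtxeibvuik" -> "xtxbvk" -> "xt" -> "XT"
  "oew" -> "oew" -> "w" -> "w" -> "W"
  "pwrzmfwika" -> "pwrzmfwika" -> "pwrzmfwk" -> "pw" -> "PW"
  "qpzmj" -> "qpzmj" -> "qpzmj" -> "qp" -> "QP"
  "hyttoiopu" -> "hytoiopu" -> "hytp" -> "hy" -> "HY"

"ML"; "XT"; "W"; "PW"; "QP"; "HY"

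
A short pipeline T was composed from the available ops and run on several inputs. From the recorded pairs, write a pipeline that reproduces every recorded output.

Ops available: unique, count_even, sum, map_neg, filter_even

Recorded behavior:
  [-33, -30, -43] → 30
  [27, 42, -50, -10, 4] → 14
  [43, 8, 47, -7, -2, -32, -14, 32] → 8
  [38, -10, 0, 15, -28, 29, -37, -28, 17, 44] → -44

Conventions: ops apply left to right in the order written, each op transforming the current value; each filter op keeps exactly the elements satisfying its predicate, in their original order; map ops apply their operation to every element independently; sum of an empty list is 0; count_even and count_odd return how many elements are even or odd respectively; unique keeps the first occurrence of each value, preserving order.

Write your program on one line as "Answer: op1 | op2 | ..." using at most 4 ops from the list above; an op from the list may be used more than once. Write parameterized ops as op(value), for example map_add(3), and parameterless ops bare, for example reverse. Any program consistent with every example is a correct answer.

filter_even | unique | map_neg | sum

Check, running the answer program on each example:
  [-33, -30, -43] -> [-30] -> [-30] -> [30] -> 30
  [27, 42, -50, -10, 4] -> [42, -50, -10, 4] -> [42, -50, -10, 4] -> [-42, 50, 10, -4] -> 14
  [43, 8, 47, -7, -2, -32, -14, 32] -> [8, -2, -32, -14, 32] -> [8, -2, -32, -14, 32] -> [-8, 2, 32, 14, -32] -> 8
  [38, -10, 0, 15, -28, 29, -37, -28, 17, 44] -> [38, -10, 0, -28, -28, 44] -> [38, -10, 0, -28, 44] -> [-38, 10, 0, 28, -44] -> -44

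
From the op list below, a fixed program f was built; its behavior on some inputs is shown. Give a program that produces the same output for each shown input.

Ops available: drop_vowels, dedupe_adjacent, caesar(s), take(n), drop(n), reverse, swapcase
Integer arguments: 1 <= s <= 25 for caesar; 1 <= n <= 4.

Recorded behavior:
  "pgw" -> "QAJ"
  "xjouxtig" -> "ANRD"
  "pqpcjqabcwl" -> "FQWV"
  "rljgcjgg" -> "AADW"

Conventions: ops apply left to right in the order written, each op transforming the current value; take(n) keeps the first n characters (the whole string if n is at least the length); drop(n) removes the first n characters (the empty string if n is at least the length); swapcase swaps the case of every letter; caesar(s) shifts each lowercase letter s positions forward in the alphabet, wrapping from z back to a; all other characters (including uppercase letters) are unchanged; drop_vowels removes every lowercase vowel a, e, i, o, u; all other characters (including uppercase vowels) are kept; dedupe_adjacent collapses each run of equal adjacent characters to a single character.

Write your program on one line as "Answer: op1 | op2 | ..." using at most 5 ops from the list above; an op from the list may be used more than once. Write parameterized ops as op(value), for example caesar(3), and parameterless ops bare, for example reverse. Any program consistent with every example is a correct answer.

drop_vowels | reverse | caesar(20) | swapcase | take(4)

Check, running the answer program on each example:
  "pgw" -> "pgw" -> "wgp" -> "qaj" -> "QAJ" -> "QAJ"
  "xjouxtig" -> "xjxtg" -> "gtxjx" -> "anrdr" -> "ANRDR" -> "ANRD"
  "pqpcjqabcwl" -> "pqpcjqbcwl" -> "lwcbqjcpqp" -> "fqwvkdwjkj" -> "FQWVKDWJKJ" -> "FQWV"
  "rljgcjgg" -> "rljgcjgg" -> "ggjcgjlr" -> "aadwadfl" -> "AADWADFL" -> "AADW"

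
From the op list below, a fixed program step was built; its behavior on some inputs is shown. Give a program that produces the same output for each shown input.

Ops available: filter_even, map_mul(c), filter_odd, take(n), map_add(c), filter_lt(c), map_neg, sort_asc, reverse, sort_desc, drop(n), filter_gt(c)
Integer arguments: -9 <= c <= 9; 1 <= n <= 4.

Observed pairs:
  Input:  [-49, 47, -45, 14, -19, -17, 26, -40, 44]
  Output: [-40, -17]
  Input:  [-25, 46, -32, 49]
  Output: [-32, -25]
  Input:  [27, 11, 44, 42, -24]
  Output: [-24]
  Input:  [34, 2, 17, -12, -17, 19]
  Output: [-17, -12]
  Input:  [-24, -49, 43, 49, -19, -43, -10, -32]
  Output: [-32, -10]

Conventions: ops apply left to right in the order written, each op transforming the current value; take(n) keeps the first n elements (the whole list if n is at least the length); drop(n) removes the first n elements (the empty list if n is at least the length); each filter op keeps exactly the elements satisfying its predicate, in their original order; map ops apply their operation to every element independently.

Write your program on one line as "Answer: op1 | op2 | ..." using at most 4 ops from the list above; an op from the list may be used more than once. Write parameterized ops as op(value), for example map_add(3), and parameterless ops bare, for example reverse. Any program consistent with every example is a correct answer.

reverse | filter_lt(-9) | take(2)

Check, running the answer program on each example:
  [-49, 47, -45, 14, -19, -17, 26, -40, 44] -> [44, -40, 26, -17, -19, 14, -45, 47, -49] -> [-40, -17, -19, -45, -49] -> [-40, -17]
  [-25, 46, -32, 49] -> [49, -32, 46, -25] -> [-32, -25] -> [-32, -25]
  [27, 11, 44, 42, -24] -> [-24, 42, 44, 11, 27] -> [-24] -> [-24]
  [34, 2, 17, -12, -17, 19] -> [19, -17, -12, 17, 2, 34] -> [-17, -12] -> [-17, -12]
  [-24, -49, 43, 49, -19, -43, -10, -32] -> [-32, -10, -43, -19, 49, 43, -49, -24] -> [-32, -10, -43, -19, -49, -24] -> [-32, -10]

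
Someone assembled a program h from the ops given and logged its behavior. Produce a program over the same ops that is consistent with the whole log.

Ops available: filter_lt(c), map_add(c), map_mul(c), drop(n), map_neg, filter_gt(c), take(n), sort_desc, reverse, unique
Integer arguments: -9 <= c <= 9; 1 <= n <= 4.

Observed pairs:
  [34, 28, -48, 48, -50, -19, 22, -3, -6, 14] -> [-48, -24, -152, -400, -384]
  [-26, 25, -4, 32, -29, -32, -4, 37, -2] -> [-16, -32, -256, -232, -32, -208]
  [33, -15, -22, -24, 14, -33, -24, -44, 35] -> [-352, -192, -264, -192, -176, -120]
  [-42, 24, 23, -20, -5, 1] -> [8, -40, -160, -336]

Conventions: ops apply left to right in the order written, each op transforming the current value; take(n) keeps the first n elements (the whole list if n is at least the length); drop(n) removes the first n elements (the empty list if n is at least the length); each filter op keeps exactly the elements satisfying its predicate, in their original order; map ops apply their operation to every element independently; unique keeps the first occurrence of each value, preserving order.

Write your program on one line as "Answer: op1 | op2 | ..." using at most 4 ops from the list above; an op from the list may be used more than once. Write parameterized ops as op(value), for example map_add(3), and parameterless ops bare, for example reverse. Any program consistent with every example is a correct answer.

filter_lt(5) | reverse | map_mul(8)

Check, running the answer program on each example:
  [34, 28, -48, 48, -50, -19, 22, -3, -6, 14] -> [-48, -50, -19, -3, -6] -> [-6, -3, -19, -50, -48] -> [-48, -24, -152, -400, -384]
  [-26, 25, -4, 32, -29, -32, -4, 37, -2] -> [-26, -4, -29, -32, -4, -2] -> [-2, -4, -32, -29, -4, -26] -> [-16, -32, -256, -232, -32, -208]
  [33, -15, -22, -24, 14, -33, -24, -44, 35] -> [-15, -22, -24, -33, -24, -44] -> [-44, -24, -33, -24, -22, -15] -> [-352, -192, -264, -192, -176, -120]
  [-42, 24, 23, -20, -5, 1] -> [-42, -20, -5, 1] -> [1, -5, -20, -42] -> [8, -40, -160, -336]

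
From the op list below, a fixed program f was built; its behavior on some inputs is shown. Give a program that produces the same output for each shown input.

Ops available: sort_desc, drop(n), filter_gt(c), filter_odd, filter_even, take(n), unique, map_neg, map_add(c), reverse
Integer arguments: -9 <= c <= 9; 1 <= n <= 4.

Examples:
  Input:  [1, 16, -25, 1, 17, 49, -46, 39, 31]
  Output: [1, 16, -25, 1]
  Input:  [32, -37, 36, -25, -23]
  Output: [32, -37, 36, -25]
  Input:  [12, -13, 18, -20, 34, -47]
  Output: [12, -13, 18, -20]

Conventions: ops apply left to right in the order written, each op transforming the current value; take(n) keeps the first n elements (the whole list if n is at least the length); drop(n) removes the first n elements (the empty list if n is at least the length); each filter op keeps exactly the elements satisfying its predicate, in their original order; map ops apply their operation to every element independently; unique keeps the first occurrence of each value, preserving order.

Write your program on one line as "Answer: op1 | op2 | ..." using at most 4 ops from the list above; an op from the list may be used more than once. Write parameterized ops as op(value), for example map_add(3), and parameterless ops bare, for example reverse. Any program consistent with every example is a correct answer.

map_neg | take(4) | map_neg

Check, running the answer program on each example:
  [1, 16, -25, 1, 17, 49, -46, 39, 31] -> [-1, -16, 25, -1, -17, -49, 46, -39, -31] -> [-1, -16, 25, -1] -> [1, 16, -25, 1]
  [32, -37, 36, -25, -23] -> [-32, 37, -36, 25, 23] -> [-32, 37, -36, 25] -> [32, -37, 36, -25]
  [12, -13, 18, -20, 34, -47] -> [-12, 13, -18, 20, -34, 47] -> [-12, 13, -18, 20] -> [12, -13, 18, -20]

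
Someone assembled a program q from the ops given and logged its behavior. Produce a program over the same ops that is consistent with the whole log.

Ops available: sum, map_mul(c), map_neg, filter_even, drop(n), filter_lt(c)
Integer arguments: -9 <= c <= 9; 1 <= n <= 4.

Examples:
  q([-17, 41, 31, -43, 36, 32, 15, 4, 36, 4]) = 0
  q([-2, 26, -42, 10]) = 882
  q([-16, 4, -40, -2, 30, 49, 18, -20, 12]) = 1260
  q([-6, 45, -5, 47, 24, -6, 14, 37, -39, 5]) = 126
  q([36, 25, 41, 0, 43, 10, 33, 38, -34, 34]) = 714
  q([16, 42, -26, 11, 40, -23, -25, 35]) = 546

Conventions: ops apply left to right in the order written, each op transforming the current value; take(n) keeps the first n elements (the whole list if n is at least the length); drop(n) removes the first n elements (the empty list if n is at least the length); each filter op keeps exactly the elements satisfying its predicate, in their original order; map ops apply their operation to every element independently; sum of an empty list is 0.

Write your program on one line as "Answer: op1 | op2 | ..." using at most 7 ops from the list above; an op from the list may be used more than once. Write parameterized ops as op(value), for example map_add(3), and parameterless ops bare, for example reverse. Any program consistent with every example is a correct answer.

filter_even | drop(2) | filter_lt(-2) | map_mul(-7) | map_mul(3) | sum

Check, running the answer program on each example:
  [-17, 41, 31, -43, 36, 32, 15, 4, 36, 4] -> [36, 32, 4, 36, 4] -> [4, 36, 4] -> [] -> [] -> [] -> 0
  [-2, 26, -42, 10] -> [-2, 26, -42, 10] -> [-42, 10] -> [-42] -> [294] -> [882] -> 882
  [-16, 4, -40, -2, 30, 49, 18, -20, 12] -> [-16, 4, -40, -2, 30, 18, -20, 12] -> [-40, -2, 30, 18, -20, 12] -> [-40, -20] -> [280, 140] -> [840, 420] -> 1260
  [-6, 45, -5, 47, 24, -6, 14, 37, -39, 5] -> [-6, 24, -6, 14] -> [-6, 14] -> [-6] -> [42] -> [126] -> 126
  [36, 25, 41, 0, 43, 10, 33, 38, -34, 34] -> [36, 0, 10, 38, -34, 34] -> [10, 38, -34, 34] -> [-34] -> [238] -> [714] -> 714
  [16, 42, -26, 11, 40, -23, -25, 35] -> [16, 42, -26, 40] -> [-26, 40] -> [-26] -> [182] -> [546] -> 546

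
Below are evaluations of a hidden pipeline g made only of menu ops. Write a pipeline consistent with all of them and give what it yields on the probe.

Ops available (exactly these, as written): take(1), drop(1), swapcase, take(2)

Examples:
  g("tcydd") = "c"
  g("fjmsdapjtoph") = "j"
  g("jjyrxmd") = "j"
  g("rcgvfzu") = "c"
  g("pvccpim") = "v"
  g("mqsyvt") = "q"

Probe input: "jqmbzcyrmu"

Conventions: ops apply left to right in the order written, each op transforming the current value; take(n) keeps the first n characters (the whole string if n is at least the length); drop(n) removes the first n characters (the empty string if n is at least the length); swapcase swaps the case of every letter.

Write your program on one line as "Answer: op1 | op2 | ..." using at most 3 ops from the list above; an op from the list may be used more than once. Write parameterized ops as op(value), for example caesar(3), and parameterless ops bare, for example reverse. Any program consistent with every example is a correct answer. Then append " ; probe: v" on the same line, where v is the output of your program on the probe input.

drop(1) | take(1) ; probe: "q"

Check, running the answer program on each example:
  "tcydd" -> "cydd" -> "c"
  "fjmsdapjtoph" -> "jmsdapjtoph" -> "j"
  "jjyrxmd" -> "jyrxmd" -> "j"
  "rcgvfzu" -> "cgvfzu" -> "c"
  "pvccpim" -> "vccpim" -> "v"
  "mqsyvt" -> "qsyvt" -> "q"
  probe: "jqmbzcyrmu" -> "qmbzcyrmu" -> "q"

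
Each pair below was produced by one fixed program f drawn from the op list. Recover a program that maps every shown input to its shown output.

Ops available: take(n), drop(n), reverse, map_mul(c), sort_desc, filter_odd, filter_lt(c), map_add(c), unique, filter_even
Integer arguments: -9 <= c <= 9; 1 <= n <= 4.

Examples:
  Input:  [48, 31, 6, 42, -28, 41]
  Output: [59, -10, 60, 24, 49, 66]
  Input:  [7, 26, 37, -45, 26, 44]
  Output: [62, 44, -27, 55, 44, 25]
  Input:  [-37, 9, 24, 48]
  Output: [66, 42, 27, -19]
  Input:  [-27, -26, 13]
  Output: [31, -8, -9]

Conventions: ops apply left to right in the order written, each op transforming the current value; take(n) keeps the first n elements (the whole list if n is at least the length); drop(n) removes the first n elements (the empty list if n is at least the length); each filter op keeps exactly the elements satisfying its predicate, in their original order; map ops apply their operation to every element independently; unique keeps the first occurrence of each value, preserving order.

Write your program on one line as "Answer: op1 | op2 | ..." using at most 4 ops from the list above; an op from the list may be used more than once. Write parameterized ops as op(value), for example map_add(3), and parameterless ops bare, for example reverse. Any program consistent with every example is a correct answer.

map_add(9) | map_add(9) | reverse

Check, running the answer program on each example:
  [48, 31, 6, 42, -28, 41] -> [57, 40, 15, 51, -19, 50] -> [66, 49, 24, 60, -10, 59] -> [59, -10, 60, 24, 49, 66]
  [7, 26, 37, -45, 26, 44] -> [16, 35, 46, -36, 35, 53] -> [25, 44, 55, -27, 44, 62] -> [62, 44, -27, 55, 44, 25]
  [-37, 9, 24, 48] -> [-28, 18, 33, 57] -> [-19, 27, 42, 66] -> [66, 42, 27, -19]
  [-27, -26, 13] -> [-18, -17, 22] -> [-9, -8, 31] -> [31, -8, -9]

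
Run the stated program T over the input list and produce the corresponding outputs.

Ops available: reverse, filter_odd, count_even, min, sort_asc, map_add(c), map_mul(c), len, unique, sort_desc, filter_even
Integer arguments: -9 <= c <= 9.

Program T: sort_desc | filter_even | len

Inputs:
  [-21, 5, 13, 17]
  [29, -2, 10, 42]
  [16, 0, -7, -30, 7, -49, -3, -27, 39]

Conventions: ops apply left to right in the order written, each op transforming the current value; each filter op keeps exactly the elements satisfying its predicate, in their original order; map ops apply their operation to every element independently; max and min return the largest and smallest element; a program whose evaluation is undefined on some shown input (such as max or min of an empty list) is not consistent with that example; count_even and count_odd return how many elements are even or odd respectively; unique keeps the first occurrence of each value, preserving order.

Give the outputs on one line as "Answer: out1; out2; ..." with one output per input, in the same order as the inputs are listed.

Execution, op by op:
  [-21, 5, 13, 17] -> [17, 13, 5, -21] -> [] -> 0
  [29, -2, 10, 42] -> [42, 29, 10, -2] -> [42, 10, -2] -> 3
  [16, 0, -7, -30, 7, -49, -3, -27, 39] -> [39, 16, 7, 0, -3, -7, -27, -30, -49] -> [16, 0, -30] -> 3

0; 3; 3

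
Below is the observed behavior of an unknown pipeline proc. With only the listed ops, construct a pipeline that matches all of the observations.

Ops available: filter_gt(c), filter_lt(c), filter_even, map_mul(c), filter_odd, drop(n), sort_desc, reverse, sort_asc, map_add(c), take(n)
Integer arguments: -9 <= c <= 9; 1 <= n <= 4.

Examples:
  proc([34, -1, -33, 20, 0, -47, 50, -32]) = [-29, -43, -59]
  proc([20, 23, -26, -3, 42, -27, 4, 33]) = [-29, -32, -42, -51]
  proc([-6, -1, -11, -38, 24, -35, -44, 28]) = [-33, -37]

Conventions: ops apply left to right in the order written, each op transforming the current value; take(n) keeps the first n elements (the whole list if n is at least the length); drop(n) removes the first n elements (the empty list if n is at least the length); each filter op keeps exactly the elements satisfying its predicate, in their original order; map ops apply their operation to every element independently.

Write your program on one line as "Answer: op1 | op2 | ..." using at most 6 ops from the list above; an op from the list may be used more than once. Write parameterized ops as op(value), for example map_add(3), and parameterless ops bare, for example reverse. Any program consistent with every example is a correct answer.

filter_gt(9) | reverse | map_mul(-1) | sort_desc | map_add(-9)

Check, running the answer program on each example:
  [34, -1, -33, 20, 0, -47, 50, -32] -> [34, 20, 50] -> [50, 20, 34] -> [-50, -20, -34] -> [-20, -34, -50] -> [-29, -43, -59]
  [20, 23, -26, -3, 42, -27, 4, 33] -> [20, 23, 42, 33] -> [33, 42, 23, 20] -> [-33, -42, -23, -20] -> [-20, -23, -33, -42] -> [-29, -32, -42, -51]
  [-6, -1, -11, -38, 24, -35, -44, 28] -> [24, 28] -> [28, 24] -> [-28, -24] -> [-24, -28] -> [-33, -37]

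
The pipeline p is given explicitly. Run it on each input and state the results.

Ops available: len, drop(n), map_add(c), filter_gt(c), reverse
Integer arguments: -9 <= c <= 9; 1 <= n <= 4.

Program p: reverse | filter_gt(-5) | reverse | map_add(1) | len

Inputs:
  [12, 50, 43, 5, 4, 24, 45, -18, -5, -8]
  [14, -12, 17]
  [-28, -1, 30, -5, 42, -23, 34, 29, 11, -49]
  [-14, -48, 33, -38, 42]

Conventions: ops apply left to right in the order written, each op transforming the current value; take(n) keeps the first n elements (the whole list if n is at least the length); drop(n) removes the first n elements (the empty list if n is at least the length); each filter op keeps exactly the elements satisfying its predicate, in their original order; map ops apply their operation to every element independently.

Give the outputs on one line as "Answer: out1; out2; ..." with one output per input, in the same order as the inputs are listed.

7; 2; 6; 2

Execution, op by op:
  [12, 50, 43, 5, 4, 24, 45, -18, -5, -8] -> [-8, -5, -18, 45, 24, 4, 5, 43, 50, 12] -> [45, 24, 4, 5, 43, 50, 12] -> [12, 50, 43, 5, 4, 24, 45] -> [13, 51, 44, 6, 5, 25, 46] -> 7
  [14, -12, 17] -> [17, -12, 14] -> [17, 14] -> [14, 17] -> [15, 18] -> 2
  [-28, -1, 30, -5, 42, -23, 34, 29, 11, -49] -> [-49, 11, 29, 34, -23, 42, -5, 30, -1, -28] -> [11, 29, 34, 42, 30, -1] -> [-1, 30, 42, 34, 29, 11] -> [0, 31, 43, 35, 30, 12] -> 6
  [-14, -48, 33, -38, 42] -> [42, -38, 33, -48, -14] -> [42, 33] -> [33, 42] -> [34, 43] -> 2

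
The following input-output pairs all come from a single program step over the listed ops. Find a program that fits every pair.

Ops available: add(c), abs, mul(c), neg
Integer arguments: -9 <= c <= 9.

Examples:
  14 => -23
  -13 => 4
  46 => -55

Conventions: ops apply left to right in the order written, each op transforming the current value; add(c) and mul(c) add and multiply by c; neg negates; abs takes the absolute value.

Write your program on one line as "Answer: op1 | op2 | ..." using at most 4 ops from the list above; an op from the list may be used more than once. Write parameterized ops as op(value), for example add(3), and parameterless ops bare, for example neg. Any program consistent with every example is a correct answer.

neg | add(-6) | add(-3)

Check, running the answer program on each example:
  14 -> -14 -> -20 -> -23
  -13 -> 13 -> 7 -> 4
  46 -> -46 -> -52 -> -55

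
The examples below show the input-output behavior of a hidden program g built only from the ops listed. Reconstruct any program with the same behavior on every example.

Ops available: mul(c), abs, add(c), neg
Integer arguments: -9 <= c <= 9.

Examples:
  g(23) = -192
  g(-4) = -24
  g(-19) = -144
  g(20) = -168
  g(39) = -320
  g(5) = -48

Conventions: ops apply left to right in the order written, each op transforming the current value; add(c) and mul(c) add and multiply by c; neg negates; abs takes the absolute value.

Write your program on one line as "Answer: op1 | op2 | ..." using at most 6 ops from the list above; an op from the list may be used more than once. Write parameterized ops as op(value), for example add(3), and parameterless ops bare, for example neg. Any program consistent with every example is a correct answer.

mul(2) | neg | add(-2) | abs | mul(-4)

Check, running the answer program on each example:
  23 -> 46 -> -46 -> -48 -> 48 -> -192
  -4 -> -8 -> 8 -> 6 -> 6 -> -24
  -19 -> -38 -> 38 -> 36 -> 36 -> -144
  20 -> 40 -> -40 -> -42 -> 42 -> -168
  39 -> 78 -> -78 -> -80 -> 80 -> -320
  5 -> 10 -> -10 -> -12 -> 12 -> -48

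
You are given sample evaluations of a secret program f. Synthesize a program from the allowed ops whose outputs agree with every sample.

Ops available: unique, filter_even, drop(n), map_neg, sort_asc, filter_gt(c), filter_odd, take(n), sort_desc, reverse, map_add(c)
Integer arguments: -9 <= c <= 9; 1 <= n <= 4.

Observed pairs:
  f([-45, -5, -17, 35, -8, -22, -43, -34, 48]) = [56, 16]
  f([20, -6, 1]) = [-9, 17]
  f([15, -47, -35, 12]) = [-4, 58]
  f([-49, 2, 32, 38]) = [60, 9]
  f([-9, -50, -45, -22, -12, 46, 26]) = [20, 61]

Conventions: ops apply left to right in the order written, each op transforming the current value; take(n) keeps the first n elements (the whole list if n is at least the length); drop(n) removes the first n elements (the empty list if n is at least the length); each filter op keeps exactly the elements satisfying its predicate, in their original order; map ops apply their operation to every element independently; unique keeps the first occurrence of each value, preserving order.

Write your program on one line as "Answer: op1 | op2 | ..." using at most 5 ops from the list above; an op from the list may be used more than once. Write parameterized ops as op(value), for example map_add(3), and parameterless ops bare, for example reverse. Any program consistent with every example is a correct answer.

map_add(-9) | take(2) | map_neg | map_add(5) | map_add(-3)

Check, running the answer program on each example:
  [-45, -5, -17, 35, -8, -22, -43, -34, 48] -> [-54, -14, -26, 26, -17, -31, -52, -43, 39] -> [-54, -14] -> [54, 14] -> [59, 19] -> [56, 16]
  [20, -6, 1] -> [11, -15, -8] -> [11, -15] -> [-11, 15] -> [-6, 20] -> [-9, 17]
  [15, -47, -35, 12] -> [6, -56, -44, 3] -> [6, -56] -> [-6, 56] -> [-1, 61] -> [-4, 58]
  [-49, 2, 32, 38] -> [-58, -7, 23, 29] -> [-58, -7] -> [58, 7] -> [63, 12] -> [60, 9]
  [-9, -50, -45, -22, -12, 46, 26] -> [-18, -59, -54, -31, -21, 37, 17] -> [-18, -59] -> [18, 59] -> [23, 64] -> [20, 61]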